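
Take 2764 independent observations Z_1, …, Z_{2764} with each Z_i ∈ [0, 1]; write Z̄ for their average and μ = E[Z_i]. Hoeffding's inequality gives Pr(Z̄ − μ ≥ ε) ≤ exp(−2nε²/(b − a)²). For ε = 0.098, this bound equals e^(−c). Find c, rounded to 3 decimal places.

53.091

c = 2nε²/(b − a)² = 2·2764·0.098² / 1² = 53.0909.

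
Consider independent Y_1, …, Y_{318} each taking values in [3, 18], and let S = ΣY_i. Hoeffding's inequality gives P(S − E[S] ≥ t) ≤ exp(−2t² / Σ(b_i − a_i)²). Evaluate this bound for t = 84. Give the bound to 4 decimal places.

0.8210

Σ(b_i − a_i)² = 318·(15)² = 71550.
Exponent = 2·84²/71550 = 0.1972.
Bound = exp(−0.1972) = 0.82100.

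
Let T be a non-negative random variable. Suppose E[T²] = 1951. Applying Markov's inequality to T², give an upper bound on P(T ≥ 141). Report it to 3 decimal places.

Since T ≥ 0, the event {T ≥ 141} is the same as {T² ≥ 19881}.
Markov's inequality applied to T² gives P(T² ≥ 19881) ≤ E[T²]/19881 = 1951/19881 = 0.0981.

0.098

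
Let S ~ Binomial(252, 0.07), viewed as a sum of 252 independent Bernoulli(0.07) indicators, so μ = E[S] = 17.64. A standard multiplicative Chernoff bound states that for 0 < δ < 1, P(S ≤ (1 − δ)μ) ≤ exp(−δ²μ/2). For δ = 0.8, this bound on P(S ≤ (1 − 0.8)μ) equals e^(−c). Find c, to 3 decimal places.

c = δ²μ/2 = 0.8²·17.64/2 = 5.6448.

5.645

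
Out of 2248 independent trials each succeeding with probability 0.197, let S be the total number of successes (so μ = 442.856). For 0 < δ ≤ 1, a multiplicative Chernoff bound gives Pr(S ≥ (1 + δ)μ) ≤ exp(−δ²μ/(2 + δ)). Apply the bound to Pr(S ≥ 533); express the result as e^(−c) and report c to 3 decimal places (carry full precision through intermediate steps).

Write 533 = (1 + δ)μ, so δ = 533/442.856 − 1 = 0.2035515…
Then the exponent is δ²μ/(2 + δ) = (533 − μ)² / (μ·(2 + δ)) = 8.326988.

8.327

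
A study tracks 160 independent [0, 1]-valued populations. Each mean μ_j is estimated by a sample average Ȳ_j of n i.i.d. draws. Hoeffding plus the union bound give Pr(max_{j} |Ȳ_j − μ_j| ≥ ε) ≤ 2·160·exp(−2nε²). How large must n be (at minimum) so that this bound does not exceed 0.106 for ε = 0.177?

Need 2·160·exp(−2nε²) ≤ 0.106, i.e. exp(−2nε²) ≤ 0.106/320.
So 2nε² ≥ ln(320/0.106) = 8.012637.
Hence n ≥ 8.012637/(2·0.177²) = 127.879.
The smallest integer n is 128.

128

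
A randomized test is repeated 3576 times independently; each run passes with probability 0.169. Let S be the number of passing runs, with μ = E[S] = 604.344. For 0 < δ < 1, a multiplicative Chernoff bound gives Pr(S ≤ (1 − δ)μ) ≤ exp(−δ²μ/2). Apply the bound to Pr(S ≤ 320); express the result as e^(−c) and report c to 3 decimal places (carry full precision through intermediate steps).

66.892

Write 320 = (1 − δ)μ, so δ = 1 − 320/604.344 = 0.4705002…
Then the exponent is δ²μ/2 = (μ − 320)²/(2μ) = 66.891961.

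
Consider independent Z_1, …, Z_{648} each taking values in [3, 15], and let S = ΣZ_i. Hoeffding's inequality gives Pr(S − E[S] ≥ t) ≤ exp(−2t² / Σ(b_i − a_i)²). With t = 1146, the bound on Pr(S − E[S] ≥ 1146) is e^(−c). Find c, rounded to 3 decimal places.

28.149

Σ(b_i − a_i)² = 648·(12)² = 93312.
c = 2t²/93312 = 2·1146²/93312 = 28.1489.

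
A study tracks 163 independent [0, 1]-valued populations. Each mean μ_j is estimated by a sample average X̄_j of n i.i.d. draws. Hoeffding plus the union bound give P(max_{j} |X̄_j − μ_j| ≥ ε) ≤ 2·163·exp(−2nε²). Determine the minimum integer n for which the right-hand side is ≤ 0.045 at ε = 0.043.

2404

Need 2·163·exp(−2nε²) ≤ 0.045, i.e. exp(−2nε²) ≤ 0.045/326.
So 2nε² ≥ ln(326/0.045) = 8.887990.
Hence n ≥ 8.887990/(2·0.043²) = 2403.459.
The smallest integer n is 2404.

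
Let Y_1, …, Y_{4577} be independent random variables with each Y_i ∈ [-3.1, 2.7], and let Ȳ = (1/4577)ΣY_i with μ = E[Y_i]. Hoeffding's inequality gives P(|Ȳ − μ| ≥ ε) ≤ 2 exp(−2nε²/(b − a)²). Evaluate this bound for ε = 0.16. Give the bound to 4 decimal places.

Exponent: 2nε²/(b − a)² = 2·4577·0.16² / 5.8² = 6.96618.
Bound = 2·exp(−6.96618) = 0.00189.

0.0019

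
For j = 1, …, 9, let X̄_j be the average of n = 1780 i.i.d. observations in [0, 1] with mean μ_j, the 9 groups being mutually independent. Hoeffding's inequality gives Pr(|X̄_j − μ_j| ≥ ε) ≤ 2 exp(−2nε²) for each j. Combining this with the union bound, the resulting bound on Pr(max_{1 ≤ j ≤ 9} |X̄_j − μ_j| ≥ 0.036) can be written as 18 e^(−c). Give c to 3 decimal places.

4.614

Union bound over the 9 events: Pr(max_{1 ≤ j ≤ 9} |X̄_j − μ_j| ≥ 0.036) ≤ 9·2·exp(−2nε²) = 18 exp(−2·1780·0.036²).
So c = 2·1780·0.036² = 4.6138.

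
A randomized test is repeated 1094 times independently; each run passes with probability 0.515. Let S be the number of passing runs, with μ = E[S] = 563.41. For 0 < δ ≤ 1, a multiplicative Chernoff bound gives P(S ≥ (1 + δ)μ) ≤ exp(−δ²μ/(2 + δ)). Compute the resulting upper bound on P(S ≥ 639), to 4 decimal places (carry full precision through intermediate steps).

Write 639 = (1 + δ)μ, so δ = 639/563.41 − 1 = 0.1341652…
Then the exponent is δ²μ/(2 + δ) = (639 − μ)² / (μ·(2 + δ)) = 4.751996.
Bound = exp(−4.751996) = 0.00863.

0.0086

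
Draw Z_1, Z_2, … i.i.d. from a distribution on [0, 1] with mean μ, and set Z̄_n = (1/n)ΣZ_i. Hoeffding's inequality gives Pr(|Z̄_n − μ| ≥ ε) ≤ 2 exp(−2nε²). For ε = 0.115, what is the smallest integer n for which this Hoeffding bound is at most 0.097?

Require 2·exp(−2nε²) ≤ 0.097, i.e. 2nε² ≥ ln(2/0.097) = 3.026191.
So n ≥ 3.026191 / (2·0.115²) = 114.412.
The smallest integer n is 115.

115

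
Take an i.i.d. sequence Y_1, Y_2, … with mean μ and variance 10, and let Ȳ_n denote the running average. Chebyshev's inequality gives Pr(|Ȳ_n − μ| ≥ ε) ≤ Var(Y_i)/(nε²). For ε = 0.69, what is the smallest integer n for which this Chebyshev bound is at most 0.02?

Require 10/(n·0.69²) ≤ 0.02, i.e. n ≥ 10/(0.02·0.69²) = 1050.200.
The smallest integer n is 1051.

1051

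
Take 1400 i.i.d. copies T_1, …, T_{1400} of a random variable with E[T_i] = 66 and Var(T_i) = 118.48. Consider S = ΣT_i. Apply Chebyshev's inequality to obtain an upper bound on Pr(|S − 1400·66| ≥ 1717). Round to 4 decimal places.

Var(S) = n·Var(T_i) = 1400·118.48 = 165872.
Chebyshev: Pr(|S − 1400·66| ≥ 1717) ≤ Var(S)/1717² = 165872/2948089 = 0.0563.

0.0563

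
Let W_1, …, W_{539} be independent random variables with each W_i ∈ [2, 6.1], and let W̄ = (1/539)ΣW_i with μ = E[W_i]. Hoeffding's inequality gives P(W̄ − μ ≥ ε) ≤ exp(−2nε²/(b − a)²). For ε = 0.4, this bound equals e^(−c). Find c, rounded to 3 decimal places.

c = 2nε²/(b − a)² = 2·539·0.4² / 4.1² = 10.2606.

10.261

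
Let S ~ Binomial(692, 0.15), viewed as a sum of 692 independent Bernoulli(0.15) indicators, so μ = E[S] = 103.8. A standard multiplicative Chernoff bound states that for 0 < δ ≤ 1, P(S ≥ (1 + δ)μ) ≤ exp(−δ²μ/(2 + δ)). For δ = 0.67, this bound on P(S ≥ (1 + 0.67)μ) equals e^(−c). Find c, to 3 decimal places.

c = δ²μ/(2 + δ) = 0.67²·103.8/(2 + 0.67) = 17.4516.

17.452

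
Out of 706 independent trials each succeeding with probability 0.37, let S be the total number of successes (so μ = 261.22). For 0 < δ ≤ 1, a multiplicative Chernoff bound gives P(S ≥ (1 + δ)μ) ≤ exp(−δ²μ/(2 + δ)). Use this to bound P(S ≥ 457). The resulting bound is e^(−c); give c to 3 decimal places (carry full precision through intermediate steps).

53.368

Write 457 = (1 + δ)μ, so δ = 457/261.22 − 1 = 0.7494832…
Then the exponent is δ²μ/(2 + δ) = (457 − μ)² / (μ·(2 + δ)) = 53.367782.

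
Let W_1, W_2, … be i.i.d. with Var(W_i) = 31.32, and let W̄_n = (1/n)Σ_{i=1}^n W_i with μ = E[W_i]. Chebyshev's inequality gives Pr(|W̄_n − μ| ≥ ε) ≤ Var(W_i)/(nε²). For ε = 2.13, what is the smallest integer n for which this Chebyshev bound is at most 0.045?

Require 31.32/(n·2.13²) ≤ 0.045, i.e. n ≥ 31.32/(0.045·2.13²) = 153.409.
The smallest integer n is 154.

154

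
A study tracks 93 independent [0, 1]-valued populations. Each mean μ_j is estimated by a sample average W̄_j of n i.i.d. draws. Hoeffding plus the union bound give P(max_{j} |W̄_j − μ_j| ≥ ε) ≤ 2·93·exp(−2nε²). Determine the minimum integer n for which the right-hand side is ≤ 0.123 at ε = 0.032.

3575

Need 2·93·exp(−2nε²) ≤ 0.123, i.e. exp(−2nε²) ≤ 0.123/186.
So 2nε² ≥ ln(186/0.123) = 7.321318.
Hence n ≥ 7.321318/(2·0.032²) = 3574.862.
The smallest integer n is 3575.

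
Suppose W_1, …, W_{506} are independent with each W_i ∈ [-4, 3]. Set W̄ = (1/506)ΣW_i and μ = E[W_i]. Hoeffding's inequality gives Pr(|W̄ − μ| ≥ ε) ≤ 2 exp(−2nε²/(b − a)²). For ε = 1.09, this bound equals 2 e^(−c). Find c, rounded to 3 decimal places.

24.538

c = 2nε²/(b − a)² = 2·506·1.09² / 7² = 24.5379.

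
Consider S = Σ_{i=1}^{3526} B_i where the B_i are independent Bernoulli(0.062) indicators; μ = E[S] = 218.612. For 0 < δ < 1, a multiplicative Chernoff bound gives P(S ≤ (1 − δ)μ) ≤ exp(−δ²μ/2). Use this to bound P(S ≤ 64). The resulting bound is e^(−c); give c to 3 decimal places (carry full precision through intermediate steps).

54.674

Write 64 = (1 − δ)μ, so δ = 1 − 64/218.612 = 0.7072439…
Then the exponent is δ²μ/2 = (μ − 64)²/(2μ) = 54.674196.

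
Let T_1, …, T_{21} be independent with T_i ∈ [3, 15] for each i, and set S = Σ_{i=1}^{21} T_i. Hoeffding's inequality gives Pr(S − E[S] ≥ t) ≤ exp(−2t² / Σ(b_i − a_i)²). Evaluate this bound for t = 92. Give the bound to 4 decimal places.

0.0037

Σ(b_i − a_i)² = 21·(12)² = 3024.
Exponent = 2·92²/3024 = 5.5979.
Bound = exp(−5.5979) = 0.00371.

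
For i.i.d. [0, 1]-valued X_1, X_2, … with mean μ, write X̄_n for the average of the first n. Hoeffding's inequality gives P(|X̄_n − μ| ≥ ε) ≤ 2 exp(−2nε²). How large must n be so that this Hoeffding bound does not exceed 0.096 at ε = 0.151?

67

Require 2·exp(−2nε²) ≤ 0.096, i.e. 2nε² ≥ ln(2/0.096) = 3.036554.
So n ≥ 3.036554 / (2·0.151²) = 66.588.
The smallest integer n is 67.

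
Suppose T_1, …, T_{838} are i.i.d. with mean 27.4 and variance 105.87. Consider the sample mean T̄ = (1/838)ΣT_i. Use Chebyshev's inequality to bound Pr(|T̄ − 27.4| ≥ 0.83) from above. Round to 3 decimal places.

Var(T̄) = Var(T_i)/n = 105.87/838 = 0.12634.
Chebyshev: Pr(|T̄ − 27.4| ≥ 0.83) ≤ Var(T̄)/(0.83)² = 105.87/(838·0.83²) = 0.1834.

0.183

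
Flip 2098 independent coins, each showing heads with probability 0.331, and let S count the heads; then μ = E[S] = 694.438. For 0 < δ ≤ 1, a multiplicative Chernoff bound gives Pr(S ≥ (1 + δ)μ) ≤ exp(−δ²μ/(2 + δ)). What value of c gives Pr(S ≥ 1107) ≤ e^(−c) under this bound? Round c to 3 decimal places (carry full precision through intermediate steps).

Write 1107 = (1 + δ)μ, so δ = 1107/694.438 − 1 = 0.5940948…
Then the exponent is δ²μ/(2 + δ) = (1107 − μ)² / (μ·(2 + δ)) = 94.484186.

94.484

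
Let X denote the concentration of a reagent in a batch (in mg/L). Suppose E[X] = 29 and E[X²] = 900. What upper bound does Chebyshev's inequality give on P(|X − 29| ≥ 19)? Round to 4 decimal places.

Var(X) = E[X²] − (E[X])² = 900 − 841 = 59.
Chebyshev's inequality: P(|X − μ| ≥ t) ≤ Var(X)/t² = 59/361 = 0.1634.

0.1634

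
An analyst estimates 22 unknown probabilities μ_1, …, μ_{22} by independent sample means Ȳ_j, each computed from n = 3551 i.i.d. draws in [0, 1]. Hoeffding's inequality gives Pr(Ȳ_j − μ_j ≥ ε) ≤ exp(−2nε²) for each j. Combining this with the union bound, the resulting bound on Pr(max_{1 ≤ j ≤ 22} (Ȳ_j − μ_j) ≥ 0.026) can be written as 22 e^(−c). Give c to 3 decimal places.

Union bound over the 22 events: Pr(max_{1 ≤ j ≤ 22} (Ȳ_j − μ_j) ≥ 0.026) ≤ 22·exp(−2nε²) = 22 exp(−2·3551·0.026²).
So c = 2·3551·0.026² = 4.8010.

4.801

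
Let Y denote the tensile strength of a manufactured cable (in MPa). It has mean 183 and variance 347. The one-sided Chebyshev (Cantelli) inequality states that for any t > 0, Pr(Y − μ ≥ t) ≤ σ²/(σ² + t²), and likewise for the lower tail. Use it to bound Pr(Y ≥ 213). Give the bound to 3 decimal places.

0.278

Here σ² = 347 and t = 30, so σ² + t² = 1247.
Cantelli's bound: 347/1247 = 0.2783.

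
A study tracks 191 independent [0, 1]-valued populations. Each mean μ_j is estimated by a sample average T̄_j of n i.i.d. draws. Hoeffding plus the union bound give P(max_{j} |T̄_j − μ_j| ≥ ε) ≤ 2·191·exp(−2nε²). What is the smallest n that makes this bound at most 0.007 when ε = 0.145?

Need 2·191·exp(−2nε²) ≤ 0.007, i.e. exp(−2nε²) ≤ 0.007/382.
So 2nε² ≥ ln(382/0.007) = 10.907266.
Hence n ≥ 10.907266/(2·0.145²) = 259.388.
The smallest integer n is 260.

260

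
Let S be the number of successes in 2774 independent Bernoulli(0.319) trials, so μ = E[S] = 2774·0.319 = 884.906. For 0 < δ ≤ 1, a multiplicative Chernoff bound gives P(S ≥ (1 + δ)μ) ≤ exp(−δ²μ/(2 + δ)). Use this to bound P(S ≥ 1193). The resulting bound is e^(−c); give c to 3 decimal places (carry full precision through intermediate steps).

45.682

Write 1193 = (1 + δ)μ, so δ = 1193/884.906 − 1 = 0.3481658…
Then the exponent is δ²μ/(2 + δ) = (1193 − μ)² / (μ·(2 + δ)) = 45.681524.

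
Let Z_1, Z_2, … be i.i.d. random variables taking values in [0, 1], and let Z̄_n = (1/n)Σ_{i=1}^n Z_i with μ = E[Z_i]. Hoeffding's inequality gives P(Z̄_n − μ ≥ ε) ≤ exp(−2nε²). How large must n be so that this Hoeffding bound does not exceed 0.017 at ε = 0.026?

Require exp(−2nε²) ≤ 0.017, i.e. 2nε² ≥ ln(1/0.017) = 4.074542.
So n ≥ 4.074542 / (2·0.026²) = 3013.714.
The smallest integer n is 3014.

3014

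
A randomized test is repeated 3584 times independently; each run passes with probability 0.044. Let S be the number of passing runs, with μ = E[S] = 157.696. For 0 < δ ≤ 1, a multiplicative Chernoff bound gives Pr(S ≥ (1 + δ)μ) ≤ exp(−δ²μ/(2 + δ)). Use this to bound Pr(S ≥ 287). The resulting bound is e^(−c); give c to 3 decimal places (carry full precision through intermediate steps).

37.598

Write 287 = (1 + δ)μ, so δ = 287/157.696 − 1 = 0.8199574…
Then the exponent is δ²μ/(2 + δ) = (287 − μ)² / (μ·(2 + δ)) = 37.597650.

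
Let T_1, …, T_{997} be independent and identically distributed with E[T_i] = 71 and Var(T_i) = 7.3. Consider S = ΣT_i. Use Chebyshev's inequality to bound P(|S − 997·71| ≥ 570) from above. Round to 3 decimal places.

Var(S) = n·Var(T_i) = 997·7.3 = 7278.1.
Chebyshev: P(|S − 997·71| ≥ 570) ≤ Var(S)/570² = 7278.1/324900 = 0.0224.

0.022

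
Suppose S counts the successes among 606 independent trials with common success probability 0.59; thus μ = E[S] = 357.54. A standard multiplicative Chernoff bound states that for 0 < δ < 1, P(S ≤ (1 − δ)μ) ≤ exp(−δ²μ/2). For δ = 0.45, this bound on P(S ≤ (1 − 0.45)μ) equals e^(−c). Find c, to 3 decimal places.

36.201

c = δ²μ/2 = 0.45²·357.54/2 = 36.2009.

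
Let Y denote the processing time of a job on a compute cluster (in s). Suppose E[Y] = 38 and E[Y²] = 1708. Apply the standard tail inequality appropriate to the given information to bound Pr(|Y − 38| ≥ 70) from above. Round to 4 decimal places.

The first two moments determine the variance, so Chebyshev's inequality is the sharpest standard bound available.
Var(Y) = E[Y²] − (E[Y])² = 1708 − 1444 = 264.
Chebyshev's inequality: Pr(|Y − μ| ≥ t) ≤ Var(Y)/t² = 264/4900 = 0.0539.

0.0539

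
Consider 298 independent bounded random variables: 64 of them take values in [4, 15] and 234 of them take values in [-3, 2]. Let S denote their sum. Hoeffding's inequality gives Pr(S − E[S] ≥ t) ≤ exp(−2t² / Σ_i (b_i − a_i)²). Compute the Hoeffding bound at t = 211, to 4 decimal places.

Σ(b_i − a_i)² = 64·11² + 234·5² = 13594.
Exponent = 2·211² / 13594 = 6.55010.
Bound = exp(−6.55010) = 0.00143.

0.0014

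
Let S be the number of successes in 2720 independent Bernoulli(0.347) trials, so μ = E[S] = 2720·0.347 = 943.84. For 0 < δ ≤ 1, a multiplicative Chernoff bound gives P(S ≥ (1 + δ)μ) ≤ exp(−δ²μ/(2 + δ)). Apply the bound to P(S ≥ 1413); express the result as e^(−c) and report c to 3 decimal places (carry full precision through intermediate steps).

93.392

Write 1413 = (1 + δ)μ, so δ = 1413/943.84 − 1 = 0.4970758…
Then the exponent is δ²μ/(2 + δ) = (1413 − μ)² / (μ·(2 + δ)) = 93.392469.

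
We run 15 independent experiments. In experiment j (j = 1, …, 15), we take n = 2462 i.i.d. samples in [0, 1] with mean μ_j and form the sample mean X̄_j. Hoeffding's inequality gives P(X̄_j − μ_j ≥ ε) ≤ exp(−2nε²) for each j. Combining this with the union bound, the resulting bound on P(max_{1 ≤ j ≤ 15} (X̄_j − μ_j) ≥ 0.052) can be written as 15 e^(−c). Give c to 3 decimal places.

Union bound over the 15 events: P(max_{1 ≤ j ≤ 15} (X̄_j − μ_j) ≥ 0.052) ≤ 15·exp(−2nε²) = 15 exp(−2·2462·0.052²).
So c = 2·2462·0.052² = 13.3145.

13.314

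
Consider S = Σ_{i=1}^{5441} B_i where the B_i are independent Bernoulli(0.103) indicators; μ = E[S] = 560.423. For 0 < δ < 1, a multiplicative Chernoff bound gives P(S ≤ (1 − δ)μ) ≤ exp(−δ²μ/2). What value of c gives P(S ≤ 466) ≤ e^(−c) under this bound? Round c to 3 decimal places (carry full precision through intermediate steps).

Write 466 = (1 − δ)μ, so δ = 1 − 466/560.423 = 0.1684852…
Then the exponent is δ²μ/2 = (μ − 466)²/(2μ) = 7.954441.

7.954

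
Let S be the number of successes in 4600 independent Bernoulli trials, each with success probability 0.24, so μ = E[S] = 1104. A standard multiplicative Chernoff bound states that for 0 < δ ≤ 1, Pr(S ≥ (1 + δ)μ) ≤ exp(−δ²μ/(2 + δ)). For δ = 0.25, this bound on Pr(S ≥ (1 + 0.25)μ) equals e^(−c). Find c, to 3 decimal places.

30.667

c = δ²μ/(2 + δ) = 0.25²·1104/(2 + 0.25) = 30.6667.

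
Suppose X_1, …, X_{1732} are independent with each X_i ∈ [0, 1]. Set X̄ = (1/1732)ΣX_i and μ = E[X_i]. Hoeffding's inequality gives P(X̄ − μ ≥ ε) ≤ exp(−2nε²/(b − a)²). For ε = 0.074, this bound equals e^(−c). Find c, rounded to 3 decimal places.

18.969

c = 2nε²/(b − a)² = 2·1732·0.074² / 1² = 18.9689.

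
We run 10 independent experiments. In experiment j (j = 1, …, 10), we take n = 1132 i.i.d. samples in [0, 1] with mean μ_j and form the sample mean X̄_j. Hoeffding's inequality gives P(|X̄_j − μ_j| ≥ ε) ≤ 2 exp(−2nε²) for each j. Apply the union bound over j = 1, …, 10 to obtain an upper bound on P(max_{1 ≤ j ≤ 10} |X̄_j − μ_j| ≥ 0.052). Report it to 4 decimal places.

0.0439

Per-experiment Hoeffding bound: 2·exp(−2·1132·0.052²) = 2·exp(−6.12186) = 0.0043888.
Union bound over 10 events: 10·0.0043888 = 0.04389.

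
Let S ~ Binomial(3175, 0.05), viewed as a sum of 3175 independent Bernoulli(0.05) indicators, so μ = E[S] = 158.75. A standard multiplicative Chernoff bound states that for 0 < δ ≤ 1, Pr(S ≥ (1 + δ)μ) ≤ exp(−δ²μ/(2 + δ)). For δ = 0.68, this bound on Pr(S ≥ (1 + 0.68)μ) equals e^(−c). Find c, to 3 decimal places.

c = δ²μ/(2 + δ) = 0.68²·158.75/(2 + 0.68) = 27.3903.

27.390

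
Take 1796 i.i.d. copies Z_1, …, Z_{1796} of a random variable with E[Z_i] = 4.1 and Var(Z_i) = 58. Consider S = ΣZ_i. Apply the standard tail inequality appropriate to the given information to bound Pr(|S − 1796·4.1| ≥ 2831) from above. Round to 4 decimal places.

0.0130

With mean and variance of each term known, Chebyshev's inequality bounds the deviation of the sum (or sample mean).
Var(S) = n·Var(Z_i) = 1796·58 = 104168.
Chebyshev: Pr(|S − 1796·4.1| ≥ 2831) ≤ Var(S)/2831² = 104168/8014561 = 0.0130.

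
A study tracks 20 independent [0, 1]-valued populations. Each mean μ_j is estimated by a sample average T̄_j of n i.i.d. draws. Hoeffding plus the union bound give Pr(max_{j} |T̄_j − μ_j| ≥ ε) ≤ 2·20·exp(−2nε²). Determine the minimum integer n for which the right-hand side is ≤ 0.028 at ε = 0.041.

Need 2·20·exp(−2nε²) ≤ 0.028, i.e. exp(−2nε²) ≤ 0.028/40.
So 2nε² ≥ ln(40/0.028) = 7.264430.
Hence n ≥ 7.264430/(2·0.041²) = 2160.747.
The smallest integer n is 2161.

2161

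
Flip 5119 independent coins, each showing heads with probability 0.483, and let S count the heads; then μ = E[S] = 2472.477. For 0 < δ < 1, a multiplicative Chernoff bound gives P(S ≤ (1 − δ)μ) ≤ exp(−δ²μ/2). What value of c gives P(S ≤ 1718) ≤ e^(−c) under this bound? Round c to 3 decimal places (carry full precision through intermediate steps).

Write 1718 = (1 − δ)μ, so δ = 1 − 1718/2472.477 = 0.3051503…
Then the exponent is δ²μ/2 = (μ − 1718)²/(2μ) = 115.114426.

115.114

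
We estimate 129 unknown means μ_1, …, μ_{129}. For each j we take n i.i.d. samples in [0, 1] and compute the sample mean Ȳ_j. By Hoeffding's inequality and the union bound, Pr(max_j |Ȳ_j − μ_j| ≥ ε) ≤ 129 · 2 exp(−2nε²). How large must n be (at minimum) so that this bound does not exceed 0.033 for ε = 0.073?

842

Need 2·129·exp(−2nε²) ≤ 0.033, i.e. exp(−2nε²) ≤ 0.033/258.
So 2nε² ≥ ln(258/0.033) = 8.964207.
Hence n ≥ 8.964207/(2·0.073²) = 841.078.
The smallest integer n is 842.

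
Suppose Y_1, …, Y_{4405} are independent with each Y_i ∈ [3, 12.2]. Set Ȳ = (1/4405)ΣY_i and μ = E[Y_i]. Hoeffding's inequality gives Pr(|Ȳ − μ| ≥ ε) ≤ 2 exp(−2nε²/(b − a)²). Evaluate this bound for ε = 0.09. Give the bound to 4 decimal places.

0.8607

Exponent: 2nε²/(b − a)² = 2·4405·0.09² / 9.2² = 0.84311.
Bound = 2·exp(−0.84311) = 0.86074.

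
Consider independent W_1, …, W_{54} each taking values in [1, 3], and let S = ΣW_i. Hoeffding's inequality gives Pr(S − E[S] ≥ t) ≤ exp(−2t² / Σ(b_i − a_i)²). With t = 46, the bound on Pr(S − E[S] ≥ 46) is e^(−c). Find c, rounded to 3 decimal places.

Σ(b_i − a_i)² = 54·(2)² = 216.
c = 2t²/216 = 2·46²/216 = 19.5926.

19.593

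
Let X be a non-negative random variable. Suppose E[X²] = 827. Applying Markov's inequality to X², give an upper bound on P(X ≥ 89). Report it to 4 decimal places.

Since X ≥ 0, the event {X ≥ 89} is the same as {X² ≥ 7921}.
Markov's inequality applied to X² gives P(X² ≥ 7921) ≤ E[X²]/7921 = 827/7921 = 0.1044.

0.1044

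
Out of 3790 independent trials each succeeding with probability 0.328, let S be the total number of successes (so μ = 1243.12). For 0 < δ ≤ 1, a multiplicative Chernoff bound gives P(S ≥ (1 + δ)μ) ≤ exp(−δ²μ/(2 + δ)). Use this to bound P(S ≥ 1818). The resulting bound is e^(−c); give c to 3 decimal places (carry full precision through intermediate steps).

107.963

Write 1818 = (1 + δ)μ, so δ = 1818/1243.12 − 1 = 0.4624493…
Then the exponent is δ²μ/(2 + δ) = (1818 − μ)² / (μ·(2 + δ)) = 107.962777.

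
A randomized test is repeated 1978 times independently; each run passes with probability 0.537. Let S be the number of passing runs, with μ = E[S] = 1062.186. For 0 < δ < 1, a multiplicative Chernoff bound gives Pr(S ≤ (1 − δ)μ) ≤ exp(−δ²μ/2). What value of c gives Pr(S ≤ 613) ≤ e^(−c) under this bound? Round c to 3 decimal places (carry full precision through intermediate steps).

Write 613 = (1 − δ)μ, so δ = 1 − 613/1062.186 = 0.4228883…
Then the exponent is δ²μ/2 = (μ − 613)²/(2μ) = 94.977745.

94.978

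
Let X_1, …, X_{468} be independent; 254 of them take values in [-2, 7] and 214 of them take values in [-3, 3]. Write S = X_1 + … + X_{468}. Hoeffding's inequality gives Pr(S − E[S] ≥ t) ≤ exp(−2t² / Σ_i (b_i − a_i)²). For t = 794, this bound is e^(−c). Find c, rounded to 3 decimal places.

Σ(b_i − a_i)² = 254·9² + 214·6² = 28278.
c = 2t² / 28278 = 2·794² / 28278 = 44.5884.

44.588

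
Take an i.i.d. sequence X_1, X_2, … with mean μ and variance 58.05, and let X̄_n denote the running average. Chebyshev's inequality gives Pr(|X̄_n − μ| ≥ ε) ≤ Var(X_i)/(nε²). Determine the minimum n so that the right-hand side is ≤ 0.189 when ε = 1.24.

200

Require 58.05/(n·1.24²) ≤ 0.189, i.e. n ≥ 58.05/(0.189·1.24²) = 199.755.
The smallest integer n is 200.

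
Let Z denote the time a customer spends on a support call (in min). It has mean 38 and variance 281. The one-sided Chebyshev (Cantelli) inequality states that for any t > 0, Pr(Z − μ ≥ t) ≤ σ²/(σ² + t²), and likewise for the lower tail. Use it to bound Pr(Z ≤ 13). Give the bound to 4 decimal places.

0.3102

Here σ² = 281 and t = 25, so σ² + t² = 906.
Cantelli's bound: 281/906 = 0.3102.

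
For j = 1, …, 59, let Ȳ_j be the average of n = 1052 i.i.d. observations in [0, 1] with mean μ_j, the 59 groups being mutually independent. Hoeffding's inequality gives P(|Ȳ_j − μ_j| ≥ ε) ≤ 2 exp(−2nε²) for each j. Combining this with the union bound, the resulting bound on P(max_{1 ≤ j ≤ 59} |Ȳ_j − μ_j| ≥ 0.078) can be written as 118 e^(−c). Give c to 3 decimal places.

Union bound over the 59 events: P(max_{1 ≤ j ≤ 59} |Ȳ_j − μ_j| ≥ 0.078) ≤ 59·2·exp(−2nε²) = 118 exp(−2·1052·0.078²).
So c = 2·1052·0.078² = 12.8007.

12.801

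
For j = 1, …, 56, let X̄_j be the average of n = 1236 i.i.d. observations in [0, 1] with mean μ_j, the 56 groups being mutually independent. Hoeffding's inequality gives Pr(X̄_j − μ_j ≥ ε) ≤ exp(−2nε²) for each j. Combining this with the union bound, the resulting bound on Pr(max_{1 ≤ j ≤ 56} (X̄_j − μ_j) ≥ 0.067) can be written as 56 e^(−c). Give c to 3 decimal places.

11.097

Union bound over the 56 events: Pr(max_{1 ≤ j ≤ 56} (X̄_j − μ_j) ≥ 0.067) ≤ 56·exp(−2nε²) = 56 exp(−2·1236·0.067²).
So c = 2·1236·0.067² = 11.0968.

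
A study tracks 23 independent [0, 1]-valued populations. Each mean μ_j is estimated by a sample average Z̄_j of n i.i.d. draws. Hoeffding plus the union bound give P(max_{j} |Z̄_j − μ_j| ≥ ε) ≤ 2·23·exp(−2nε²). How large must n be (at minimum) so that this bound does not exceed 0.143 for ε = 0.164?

108

Need 2·23·exp(−2nε²) ≤ 0.143, i.e. exp(−2nε²) ≤ 0.143/46.
So 2nε² ≥ ln(46/0.143) = 5.773552.
Hence n ≥ 5.773552/(2·0.164²) = 107.331.
The smallest integer n is 108.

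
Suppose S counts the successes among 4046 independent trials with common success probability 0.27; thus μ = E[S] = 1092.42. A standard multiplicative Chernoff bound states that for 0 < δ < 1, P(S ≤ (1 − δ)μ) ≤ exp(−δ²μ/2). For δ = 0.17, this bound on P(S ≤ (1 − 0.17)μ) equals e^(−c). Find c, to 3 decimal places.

c = δ²μ/2 = 0.17²·1092.42/2 = 15.7855.

15.785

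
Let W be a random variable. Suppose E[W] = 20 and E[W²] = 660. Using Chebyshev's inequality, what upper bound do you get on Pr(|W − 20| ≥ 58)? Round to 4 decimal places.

Var(W) = E[W²] − (E[W])² = 660 − 400 = 260.
Chebyshev's inequality: Pr(|W − μ| ≥ t) ≤ Var(W)/t² = 260/3364 = 0.0773.

0.0773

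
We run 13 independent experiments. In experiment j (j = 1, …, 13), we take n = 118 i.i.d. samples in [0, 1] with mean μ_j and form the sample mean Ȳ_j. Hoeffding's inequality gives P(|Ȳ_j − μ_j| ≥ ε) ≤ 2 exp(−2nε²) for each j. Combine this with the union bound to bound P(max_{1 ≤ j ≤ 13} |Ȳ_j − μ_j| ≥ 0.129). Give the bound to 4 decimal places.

Per-experiment Hoeffding bound: 2·exp(−2·118·0.129²) = 2·exp(−3.92728) = 0.039395.
Union bound over 13 events: 13·0.039395 = 0.51213.

0.5121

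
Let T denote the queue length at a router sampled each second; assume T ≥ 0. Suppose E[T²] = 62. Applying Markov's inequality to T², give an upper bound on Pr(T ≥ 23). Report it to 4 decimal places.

0.1172

Since T ≥ 0, the event {T ≥ 23} is the same as {T² ≥ 529}.
Markov's inequality applied to T² gives Pr(T² ≥ 529) ≤ E[T²]/529 = 62/529 = 0.1172.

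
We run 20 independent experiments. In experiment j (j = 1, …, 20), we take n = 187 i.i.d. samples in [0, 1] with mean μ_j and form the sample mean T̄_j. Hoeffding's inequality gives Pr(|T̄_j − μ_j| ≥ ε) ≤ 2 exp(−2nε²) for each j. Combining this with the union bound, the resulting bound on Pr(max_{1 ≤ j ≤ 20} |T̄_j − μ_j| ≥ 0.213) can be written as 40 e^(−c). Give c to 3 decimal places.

Union bound over the 20 events: Pr(max_{1 ≤ j ≤ 20} |T̄_j − μ_j| ≥ 0.213) ≤ 20·2·exp(−2nε²) = 40 exp(−2·187·0.213²).
So c = 2·187·0.213² = 16.9680.

16.968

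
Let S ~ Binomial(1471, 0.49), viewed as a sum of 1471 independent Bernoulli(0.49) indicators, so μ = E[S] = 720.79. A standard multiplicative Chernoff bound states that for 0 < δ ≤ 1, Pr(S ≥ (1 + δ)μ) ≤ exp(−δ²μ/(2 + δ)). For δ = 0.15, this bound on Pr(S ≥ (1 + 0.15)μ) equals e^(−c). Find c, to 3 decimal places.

7.543

c = δ²μ/(2 + δ) = 0.15²·720.79/(2 + 0.15) = 7.5432.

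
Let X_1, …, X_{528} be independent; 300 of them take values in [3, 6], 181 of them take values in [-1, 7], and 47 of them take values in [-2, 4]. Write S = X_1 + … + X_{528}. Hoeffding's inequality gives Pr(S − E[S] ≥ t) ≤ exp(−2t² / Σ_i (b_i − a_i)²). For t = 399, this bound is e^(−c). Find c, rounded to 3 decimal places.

19.930

Σ(b_i − a_i)² = 300·3² + 181·8² + 47·6² = 15976.
c = 2t² / 15976 = 2·399² / 15976 = 19.9300.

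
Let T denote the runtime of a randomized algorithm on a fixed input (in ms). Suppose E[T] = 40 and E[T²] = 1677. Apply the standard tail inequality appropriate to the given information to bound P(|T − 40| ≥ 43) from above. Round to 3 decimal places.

0.042

The first two moments determine the variance, so Chebyshev's inequality is the sharpest standard bound available.
Var(T) = E[T²] − (E[T])² = 1677 − 1600 = 77.
Chebyshev's inequality: P(|T − μ| ≥ t) ≤ Var(T)/t² = 77/1849 = 0.0416.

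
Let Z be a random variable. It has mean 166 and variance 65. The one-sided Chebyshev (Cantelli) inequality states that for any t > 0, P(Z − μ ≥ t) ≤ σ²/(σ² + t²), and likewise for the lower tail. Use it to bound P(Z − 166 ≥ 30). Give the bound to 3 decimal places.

0.067

Here σ² = 65 and t = 30, so σ² + t² = 965.
Cantelli's bound: 65/965 = 0.0674.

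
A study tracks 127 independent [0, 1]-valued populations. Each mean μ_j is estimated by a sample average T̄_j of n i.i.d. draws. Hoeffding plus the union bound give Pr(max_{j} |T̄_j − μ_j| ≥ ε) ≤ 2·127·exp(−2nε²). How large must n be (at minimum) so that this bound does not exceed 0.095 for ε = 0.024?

Need 2·127·exp(−2nε²) ≤ 0.095, i.e. exp(−2nε²) ≤ 0.095/254.
So 2nε² ≥ ln(254/0.095) = 7.891213.
Hence n ≥ 7.891213/(2·0.024²) = 6850.011.
The smallest integer n is 6851.

6851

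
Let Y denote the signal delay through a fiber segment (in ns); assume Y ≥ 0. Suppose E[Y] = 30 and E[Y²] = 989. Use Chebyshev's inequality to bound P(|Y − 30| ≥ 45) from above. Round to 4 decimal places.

Var(Y) = E[Y²] − (E[Y])² = 989 − 900 = 89.
Chebyshev's inequality: P(|Y − μ| ≥ t) ≤ Var(Y)/t² = 89/2025 = 0.0440.

0.0440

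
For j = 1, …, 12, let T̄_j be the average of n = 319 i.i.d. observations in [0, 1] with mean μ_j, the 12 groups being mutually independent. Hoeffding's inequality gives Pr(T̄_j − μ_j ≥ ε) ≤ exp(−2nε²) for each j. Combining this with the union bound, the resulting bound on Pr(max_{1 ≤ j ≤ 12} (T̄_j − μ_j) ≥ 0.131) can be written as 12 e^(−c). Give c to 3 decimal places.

Union bound over the 12 events: Pr(max_{1 ≤ j ≤ 12} (T̄_j − μ_j) ≥ 0.131) ≤ 12·exp(−2nε²) = 12 exp(−2·319·0.131²).
So c = 2·319·0.131² = 10.9487.

10.949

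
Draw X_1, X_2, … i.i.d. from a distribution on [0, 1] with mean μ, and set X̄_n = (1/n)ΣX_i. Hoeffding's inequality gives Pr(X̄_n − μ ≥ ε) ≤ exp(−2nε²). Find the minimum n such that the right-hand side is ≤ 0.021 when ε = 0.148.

Require exp(−2nε²) ≤ 0.021, i.e. 2nε² ≥ ln(1/0.021) = 3.863233.
So n ≥ 3.863233 / (2·0.148²) = 88.186.
The smallest integer n is 89.

89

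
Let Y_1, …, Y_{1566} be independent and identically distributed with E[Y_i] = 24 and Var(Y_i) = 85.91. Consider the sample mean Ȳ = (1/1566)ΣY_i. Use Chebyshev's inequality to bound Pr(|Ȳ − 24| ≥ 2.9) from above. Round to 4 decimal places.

0.0065

Var(Ȳ) = Var(Y_i)/n = 85.91/1566 = 0.05486.
Chebyshev: Pr(|Ȳ − 24| ≥ 2.9) ≤ Var(Ȳ)/(2.9)² = 85.91/(1566·2.9²) = 0.0065.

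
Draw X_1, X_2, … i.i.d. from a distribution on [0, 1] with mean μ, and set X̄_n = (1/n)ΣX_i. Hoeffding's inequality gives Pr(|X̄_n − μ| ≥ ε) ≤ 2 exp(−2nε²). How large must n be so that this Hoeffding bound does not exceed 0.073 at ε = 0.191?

Require 2·exp(−2nε²) ≤ 0.073, i.e. 2nε² ≥ ln(2/0.073) = 3.310443.
So n ≥ 3.310443 / (2·0.191²) = 45.372.
The smallest integer n is 46.

46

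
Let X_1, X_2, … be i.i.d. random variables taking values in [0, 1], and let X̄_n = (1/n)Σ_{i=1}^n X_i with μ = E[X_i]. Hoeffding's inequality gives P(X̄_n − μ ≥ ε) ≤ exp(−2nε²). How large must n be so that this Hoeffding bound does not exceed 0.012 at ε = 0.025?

Require exp(−2nε²) ≤ 0.012, i.e. 2nε² ≥ ln(1/0.012) = 4.422849.
So n ≥ 4.422849 / (2·0.025²) = 3538.279.
The smallest integer n is 3539.

3539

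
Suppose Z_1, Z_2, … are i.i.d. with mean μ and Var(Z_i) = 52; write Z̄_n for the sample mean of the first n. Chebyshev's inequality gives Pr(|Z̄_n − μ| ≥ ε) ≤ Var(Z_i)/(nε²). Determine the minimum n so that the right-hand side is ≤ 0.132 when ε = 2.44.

Require 52/(n·2.44²) ≤ 0.132, i.e. n ≥ 52/(0.132·2.44²) = 66.168.
The smallest integer n is 67.

67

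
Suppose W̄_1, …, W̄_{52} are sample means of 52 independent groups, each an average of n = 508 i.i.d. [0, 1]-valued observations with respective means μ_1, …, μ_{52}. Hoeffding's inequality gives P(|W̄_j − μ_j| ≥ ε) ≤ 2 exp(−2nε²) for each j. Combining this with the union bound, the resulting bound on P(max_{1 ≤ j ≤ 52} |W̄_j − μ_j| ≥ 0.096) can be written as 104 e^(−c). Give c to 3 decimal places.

9.363

Union bound over the 52 events: P(max_{1 ≤ j ≤ 52} |W̄_j − μ_j| ≥ 0.096) ≤ 52·2·exp(−2nε²) = 104 exp(−2·508·0.096²).
So c = 2·508·0.096² = 9.3635.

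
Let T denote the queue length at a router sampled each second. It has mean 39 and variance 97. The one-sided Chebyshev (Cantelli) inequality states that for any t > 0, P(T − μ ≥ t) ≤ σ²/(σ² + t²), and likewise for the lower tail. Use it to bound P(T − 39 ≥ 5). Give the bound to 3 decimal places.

0.795

Here σ² = 97 and t = 5, so σ² + t² = 122.
Cantelli's bound: 97/122 = 0.7951.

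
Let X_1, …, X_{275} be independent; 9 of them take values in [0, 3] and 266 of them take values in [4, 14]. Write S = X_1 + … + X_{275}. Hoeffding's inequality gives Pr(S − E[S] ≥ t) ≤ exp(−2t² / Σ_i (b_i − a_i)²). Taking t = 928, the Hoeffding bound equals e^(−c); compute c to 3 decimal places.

Σ(b_i − a_i)² = 9·3² + 266·10² = 26681.
c = 2t² / 26681 = 2·928² / 26681 = 64.5541.

64.554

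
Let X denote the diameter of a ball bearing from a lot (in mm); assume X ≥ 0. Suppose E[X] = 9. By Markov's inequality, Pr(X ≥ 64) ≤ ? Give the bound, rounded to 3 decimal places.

0.141

Markov's inequality: for a non-negative random variable, Pr(X ≥ a) ≤ E[X]/a.
Here E[X] = 9 and a = 64, so the bound is 9/64 = 0.1406.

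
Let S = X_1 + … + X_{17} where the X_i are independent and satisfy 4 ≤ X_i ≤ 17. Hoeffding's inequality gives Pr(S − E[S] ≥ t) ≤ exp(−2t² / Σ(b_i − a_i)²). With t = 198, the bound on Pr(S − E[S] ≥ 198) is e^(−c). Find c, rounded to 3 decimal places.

27.291

Σ(b_i − a_i)² = 17·(13)² = 2873.
c = 2t²/2873 = 2·198²/2873 = 27.2913.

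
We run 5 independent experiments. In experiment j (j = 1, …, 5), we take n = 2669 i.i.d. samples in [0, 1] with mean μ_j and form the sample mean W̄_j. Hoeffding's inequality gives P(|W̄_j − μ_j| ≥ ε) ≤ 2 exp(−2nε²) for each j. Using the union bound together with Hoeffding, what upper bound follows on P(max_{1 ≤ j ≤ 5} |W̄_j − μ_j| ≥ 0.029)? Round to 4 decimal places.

0.1123

Per-experiment Hoeffding bound: 2·exp(−2·2669·0.029²) = 2·exp(−4.48926) = 0.022458.
Union bound over 5 events: 5·0.022458 = 0.11229.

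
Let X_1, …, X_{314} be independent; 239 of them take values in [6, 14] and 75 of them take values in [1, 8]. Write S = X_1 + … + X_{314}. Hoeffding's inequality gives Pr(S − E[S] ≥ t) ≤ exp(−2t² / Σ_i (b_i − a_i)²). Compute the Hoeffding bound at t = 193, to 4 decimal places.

0.0197

Σ(b_i − a_i)² = 239·8² + 75·7² = 18971.
Exponent = 2·193² / 18971 = 3.92694.
Bound = exp(−3.92694) = 0.01970.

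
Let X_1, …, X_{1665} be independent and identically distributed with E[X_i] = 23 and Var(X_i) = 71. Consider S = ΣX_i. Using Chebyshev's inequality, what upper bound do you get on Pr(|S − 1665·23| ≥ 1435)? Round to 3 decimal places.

0.057

Var(S) = n·Var(X_i) = 1665·71 = 118215.
Chebyshev: Pr(|S − 1665·23| ≥ 1435) ≤ Var(S)/1435² = 118215/2059225 = 0.0574.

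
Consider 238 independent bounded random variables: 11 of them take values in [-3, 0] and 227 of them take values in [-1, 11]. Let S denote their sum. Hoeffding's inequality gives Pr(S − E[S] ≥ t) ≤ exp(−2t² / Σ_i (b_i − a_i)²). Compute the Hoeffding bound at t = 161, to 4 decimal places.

0.2057

Σ(b_i − a_i)² = 11·3² + 227·12² = 32787.
Exponent = 2·161² / 32787 = 1.58118.
Bound = exp(−1.58118) = 0.20573.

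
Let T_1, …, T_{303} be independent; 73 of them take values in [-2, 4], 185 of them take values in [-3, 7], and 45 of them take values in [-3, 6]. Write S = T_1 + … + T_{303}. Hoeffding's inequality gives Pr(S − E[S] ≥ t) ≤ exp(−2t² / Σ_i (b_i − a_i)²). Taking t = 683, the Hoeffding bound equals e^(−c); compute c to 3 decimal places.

37.661

Σ(b_i − a_i)² = 73·6² + 185·10² + 45·9² = 24773.
c = 2t² / 24773 = 2·683² / 24773 = 37.6611.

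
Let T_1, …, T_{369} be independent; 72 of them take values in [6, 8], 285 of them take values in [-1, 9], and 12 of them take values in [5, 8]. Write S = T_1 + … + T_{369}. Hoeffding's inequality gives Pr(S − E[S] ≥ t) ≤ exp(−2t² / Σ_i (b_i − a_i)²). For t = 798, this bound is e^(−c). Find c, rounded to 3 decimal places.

Σ(b_i − a_i)² = 72·2² + 285·10² + 12·3² = 28896.
c = 2t² / 28896 = 2·798² / 28896 = 44.0756.

44.076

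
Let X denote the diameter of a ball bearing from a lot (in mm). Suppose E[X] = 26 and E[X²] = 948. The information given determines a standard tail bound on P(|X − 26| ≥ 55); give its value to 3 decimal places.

The first two moments determine the variance, so Chebyshev's inequality is the sharpest standard bound available.
Var(X) = E[X²] − (E[X])² = 948 − 676 = 272.
Chebyshev's inequality: P(|X − μ| ≥ t) ≤ Var(X)/t² = 272/3025 = 0.0899.

0.090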